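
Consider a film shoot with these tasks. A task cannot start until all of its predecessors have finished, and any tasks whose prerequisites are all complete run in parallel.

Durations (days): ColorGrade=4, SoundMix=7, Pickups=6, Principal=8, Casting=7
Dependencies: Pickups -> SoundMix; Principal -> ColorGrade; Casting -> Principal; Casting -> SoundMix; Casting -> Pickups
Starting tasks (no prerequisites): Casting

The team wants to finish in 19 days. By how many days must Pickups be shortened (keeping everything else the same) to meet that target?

Current finish: 20 days; target: 19.
Pickups is on every critical path, so each day cut from Pickups cuts the finish by one (this holds down to a finish of 19).
Need 20 − 19 = 1 day off Pickups → Pickups becomes 5 days, finish becomes 19.

1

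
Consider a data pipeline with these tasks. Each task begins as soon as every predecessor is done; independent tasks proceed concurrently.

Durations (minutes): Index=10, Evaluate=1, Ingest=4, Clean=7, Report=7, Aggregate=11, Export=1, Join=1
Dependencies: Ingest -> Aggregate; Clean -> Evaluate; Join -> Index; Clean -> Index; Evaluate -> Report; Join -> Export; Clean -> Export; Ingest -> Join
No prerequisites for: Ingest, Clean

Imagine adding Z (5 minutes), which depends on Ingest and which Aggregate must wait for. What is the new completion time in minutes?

20

Originally the schedule takes 17 minutes.
With Z inserted, Aggregate now waits for max(Ingest, Z).
New critical path: Ingest→Z→Aggregate = 4+5+11 = 20 ⇒ 20 minutes.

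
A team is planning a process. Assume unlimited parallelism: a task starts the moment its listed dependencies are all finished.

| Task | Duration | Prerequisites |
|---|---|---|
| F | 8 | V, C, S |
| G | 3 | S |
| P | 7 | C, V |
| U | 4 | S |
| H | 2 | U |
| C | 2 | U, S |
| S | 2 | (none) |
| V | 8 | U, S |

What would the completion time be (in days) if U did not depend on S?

20

Original critical path: S→U→V→F = 2+4+8+8 = 22 ⇒ 22 days.
Without S→U, U's earliest start moves from 2 to 0.
After: U→V→F = 4+8+8 = 20 → 20 days.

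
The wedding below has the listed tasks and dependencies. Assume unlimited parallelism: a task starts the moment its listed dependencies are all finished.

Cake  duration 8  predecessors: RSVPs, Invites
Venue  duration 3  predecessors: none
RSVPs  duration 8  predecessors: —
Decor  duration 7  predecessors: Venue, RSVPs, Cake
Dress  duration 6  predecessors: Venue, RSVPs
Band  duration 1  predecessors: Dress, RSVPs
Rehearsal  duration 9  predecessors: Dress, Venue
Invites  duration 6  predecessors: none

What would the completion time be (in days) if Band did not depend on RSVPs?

23

Original critical path: RSVPs→Dress→Rehearsal = 8+6+9 = 23 ⇒ 23 days.
Dropping RSVPs→Band doesn't change Band's earliest start (14); another predecessor still binds.
The longest chain is now RSVPs→Dress→Rehearsal = 8+6+9 = 23, so the schedule takes 23 days.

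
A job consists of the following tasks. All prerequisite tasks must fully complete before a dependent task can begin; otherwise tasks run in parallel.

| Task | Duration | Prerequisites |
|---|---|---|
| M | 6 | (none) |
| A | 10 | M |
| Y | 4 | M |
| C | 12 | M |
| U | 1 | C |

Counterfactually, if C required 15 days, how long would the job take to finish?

22

Baseline: M→C→U = 6+12+1 = 19 → 19 days.
C is on the critical path; changing it to 15 makes that path 22 days.
No other chain overtakes it, so the finish is 22 days.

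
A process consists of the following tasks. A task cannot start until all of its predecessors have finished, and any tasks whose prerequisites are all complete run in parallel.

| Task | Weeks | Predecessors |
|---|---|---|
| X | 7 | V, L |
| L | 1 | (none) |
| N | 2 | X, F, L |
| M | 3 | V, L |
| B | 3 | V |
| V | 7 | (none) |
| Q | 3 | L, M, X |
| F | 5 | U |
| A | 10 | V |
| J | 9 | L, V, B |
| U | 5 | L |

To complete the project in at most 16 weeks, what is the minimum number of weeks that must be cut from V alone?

Current finish: 19 weeks; target: 16.
V is on every critical path, so each week cut from V cuts the finish by one (this holds down to a finish of 13).
Need 19 − 16 = 3 weeks off V → V becomes 4 weeks, finish becomes 16.

3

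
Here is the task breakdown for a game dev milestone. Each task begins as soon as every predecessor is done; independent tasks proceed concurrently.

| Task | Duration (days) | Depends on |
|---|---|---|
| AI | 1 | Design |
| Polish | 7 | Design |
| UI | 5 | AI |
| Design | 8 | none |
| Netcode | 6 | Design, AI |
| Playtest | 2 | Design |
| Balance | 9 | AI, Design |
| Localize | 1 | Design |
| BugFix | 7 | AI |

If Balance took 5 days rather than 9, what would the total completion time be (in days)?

As given, the longest chain is Design→AI→Balance = 8+1+9 = 18, so the finish is 18 days.
Balance is on the critical path; changing it to 5 makes that path 14 days.
Now Design→AI→BugFix = 8+1+7 = 16 is longest, so the finish becomes 16 days.

16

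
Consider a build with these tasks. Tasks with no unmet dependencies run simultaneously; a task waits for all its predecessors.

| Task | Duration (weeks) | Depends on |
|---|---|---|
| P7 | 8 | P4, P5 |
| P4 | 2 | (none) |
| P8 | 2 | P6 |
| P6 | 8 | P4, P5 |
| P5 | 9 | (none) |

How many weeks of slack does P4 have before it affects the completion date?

Critical path: P5→P6→P8 = 9+8+2 = 19, so the finish is 19 weeks.
Longest path through P4: 12 weeks (earliest finish 2, latest finish 9).
So P4 can slip 9 − 2 = 7 weeks.

7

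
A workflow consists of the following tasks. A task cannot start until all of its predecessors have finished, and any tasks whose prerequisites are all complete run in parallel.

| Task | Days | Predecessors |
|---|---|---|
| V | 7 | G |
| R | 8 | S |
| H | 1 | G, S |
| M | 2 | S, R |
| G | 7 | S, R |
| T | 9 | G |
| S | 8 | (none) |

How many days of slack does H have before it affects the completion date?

8

The longest chain is S→R→G→T = 8+8+7+9 = 32; overall finish 32 days.
Longest path through H: 24 days (earliest finish 24, latest finish 32).
So H can slip 32 − 24 = 8 days.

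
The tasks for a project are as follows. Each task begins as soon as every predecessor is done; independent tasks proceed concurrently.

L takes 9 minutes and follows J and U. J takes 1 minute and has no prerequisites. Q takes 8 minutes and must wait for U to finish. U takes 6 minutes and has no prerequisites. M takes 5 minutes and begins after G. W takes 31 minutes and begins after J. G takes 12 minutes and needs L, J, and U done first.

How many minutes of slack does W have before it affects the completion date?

0

U→L→G→M = 6+9+12+5 = 32 sets the makespan at 32 minutes.
Longest path through W: 32 minutes (earliest finish 32, latest finish 32).
So W can slip 32 − 32 = 0 minutes.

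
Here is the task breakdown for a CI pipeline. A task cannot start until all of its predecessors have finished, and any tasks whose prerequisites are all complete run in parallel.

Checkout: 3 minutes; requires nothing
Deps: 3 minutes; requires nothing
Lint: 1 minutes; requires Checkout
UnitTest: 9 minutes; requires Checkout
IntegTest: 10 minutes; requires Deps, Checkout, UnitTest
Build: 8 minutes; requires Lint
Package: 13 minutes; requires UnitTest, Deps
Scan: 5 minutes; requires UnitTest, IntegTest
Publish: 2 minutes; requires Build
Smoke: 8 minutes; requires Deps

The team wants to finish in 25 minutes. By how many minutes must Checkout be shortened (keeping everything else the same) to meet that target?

Current finish: 27 minutes; target: 25.
Checkout is on every critical path, so each minute cut from Checkout cuts the finish by one (this holds down to a finish of 25).
Need 27 − 25 = 2 minutes off Checkout → Checkout becomes 1 minute, finish becomes 25.

2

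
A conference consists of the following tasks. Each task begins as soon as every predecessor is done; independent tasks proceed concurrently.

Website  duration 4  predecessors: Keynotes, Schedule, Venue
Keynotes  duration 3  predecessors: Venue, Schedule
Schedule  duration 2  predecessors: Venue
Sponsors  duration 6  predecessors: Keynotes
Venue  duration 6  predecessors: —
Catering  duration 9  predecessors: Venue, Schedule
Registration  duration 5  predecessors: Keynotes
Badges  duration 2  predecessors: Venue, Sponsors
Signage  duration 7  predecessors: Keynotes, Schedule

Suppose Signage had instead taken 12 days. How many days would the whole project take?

Baseline: Venue→Schedule→Keynotes→Sponsors→Badges = 6+2+3+6+2 = 19 → 19 days.
Signage has 1 day of float (longest path through it is 18).
New critical path: Venue→Schedule→Keynotes→Signage = 6+2+3+12 = 23 ⇒ 23 days.

23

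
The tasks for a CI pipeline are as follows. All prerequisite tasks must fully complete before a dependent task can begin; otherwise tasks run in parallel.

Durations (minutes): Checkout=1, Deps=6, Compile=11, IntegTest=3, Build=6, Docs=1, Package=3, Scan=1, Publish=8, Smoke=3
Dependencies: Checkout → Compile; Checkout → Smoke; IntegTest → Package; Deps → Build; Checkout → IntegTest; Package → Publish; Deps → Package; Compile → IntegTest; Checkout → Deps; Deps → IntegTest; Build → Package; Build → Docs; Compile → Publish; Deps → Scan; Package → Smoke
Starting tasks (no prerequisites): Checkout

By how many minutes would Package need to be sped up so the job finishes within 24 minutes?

Current finish: 26 minutes; target: 24.
Package is on every critical path, so each minute cut from Package cuts the finish by one (this holds down to a finish of 24).
Need 26 − 24 = 2 minutes off Package → Package becomes 1 minute, finish becomes 24.

2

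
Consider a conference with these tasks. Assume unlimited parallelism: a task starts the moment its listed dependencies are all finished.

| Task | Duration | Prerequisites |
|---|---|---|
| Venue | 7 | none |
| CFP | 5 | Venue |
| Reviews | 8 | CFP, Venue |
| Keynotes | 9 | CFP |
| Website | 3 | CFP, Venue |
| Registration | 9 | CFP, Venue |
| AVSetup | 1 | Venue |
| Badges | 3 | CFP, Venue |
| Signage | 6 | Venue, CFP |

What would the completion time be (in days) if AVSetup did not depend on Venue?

21

With the dependency in place, Venue→CFP→Keynotes = 7+5+9 = 21 sets the finish at 21 days.
Without Venue→AVSetup, AVSetup's earliest start moves from 7 to 0.
The longest chain is now Venue→CFP→Keynotes = 7+5+9 = 21, so the conference takes 21 days.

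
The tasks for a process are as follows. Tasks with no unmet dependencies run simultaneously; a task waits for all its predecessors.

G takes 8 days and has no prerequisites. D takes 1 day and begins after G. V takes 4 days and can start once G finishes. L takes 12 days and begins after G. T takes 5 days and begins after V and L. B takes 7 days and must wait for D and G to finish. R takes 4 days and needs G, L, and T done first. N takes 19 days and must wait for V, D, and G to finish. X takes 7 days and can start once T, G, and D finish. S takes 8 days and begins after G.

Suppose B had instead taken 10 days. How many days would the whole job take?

Critical path before the change: G→L→T→X = 8+12+5+7 = 32 giving 32 days.
The longest path through B is only 16 days, so B has float 16.
The critical path is still G→L→T→X; finish is now 32 days.

32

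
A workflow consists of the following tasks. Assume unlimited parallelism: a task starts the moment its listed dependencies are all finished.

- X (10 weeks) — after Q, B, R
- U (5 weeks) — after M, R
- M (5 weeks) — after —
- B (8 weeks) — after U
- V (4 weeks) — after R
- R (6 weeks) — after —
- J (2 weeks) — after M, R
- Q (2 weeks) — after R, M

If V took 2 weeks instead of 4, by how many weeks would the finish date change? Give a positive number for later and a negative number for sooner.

Baseline: R→U→B→X = 6+5+8+10 = 29 → 29 weeks.
V is off the critical path — its longest chain is 10 weeks, giving 19 of slack.
That remains the longest chain; total 29 weeks.
Change in finish: 29 − 29 = +0 weeks.

0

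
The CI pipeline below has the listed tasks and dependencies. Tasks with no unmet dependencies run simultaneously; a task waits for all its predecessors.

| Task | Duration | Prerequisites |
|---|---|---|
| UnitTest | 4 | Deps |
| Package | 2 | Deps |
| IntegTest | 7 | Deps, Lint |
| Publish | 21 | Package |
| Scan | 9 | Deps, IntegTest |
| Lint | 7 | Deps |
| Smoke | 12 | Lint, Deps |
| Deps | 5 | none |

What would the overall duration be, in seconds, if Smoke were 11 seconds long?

The binding path is Deps→Lint→IntegTest→Scan = 5+7+7+9 = 28; finish at 28 seconds.
Smoke is off the critical path — its longest chain is 24 seconds, giving 4 of slack.
No other chain overtakes it, so the finish is 28 seconds.

28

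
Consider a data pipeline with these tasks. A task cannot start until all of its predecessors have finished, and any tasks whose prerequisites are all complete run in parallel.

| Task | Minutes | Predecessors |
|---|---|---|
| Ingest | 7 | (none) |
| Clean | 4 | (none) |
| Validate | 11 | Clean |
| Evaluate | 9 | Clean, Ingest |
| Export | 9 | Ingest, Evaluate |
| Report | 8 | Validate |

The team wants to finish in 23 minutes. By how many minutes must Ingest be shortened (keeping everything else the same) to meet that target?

2

Current finish: 25 minutes; target: 23.
Ingest is on every critical path, so each minute cut from Ingest cuts the finish by one (this holds down to a finish of 23).
Need 25 − 23 = 2 minutes off Ingest → Ingest becomes 5 minutes, finish becomes 23.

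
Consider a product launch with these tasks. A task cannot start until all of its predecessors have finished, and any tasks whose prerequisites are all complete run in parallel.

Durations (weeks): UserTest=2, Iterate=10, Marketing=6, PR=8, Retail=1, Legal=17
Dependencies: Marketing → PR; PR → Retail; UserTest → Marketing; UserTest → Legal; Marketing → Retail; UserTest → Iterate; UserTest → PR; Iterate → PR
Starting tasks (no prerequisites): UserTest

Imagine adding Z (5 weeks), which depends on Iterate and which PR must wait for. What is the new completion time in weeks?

26

Originally the plan takes 21 weeks.
With Z inserted, PR now waits for max(UserTest, Iterate, Marketing, Z).
New critical path: UserTest→Iterate→Z→PR→Retail = 2+10+5+8+1 = 26 ⇒ 26 weeks.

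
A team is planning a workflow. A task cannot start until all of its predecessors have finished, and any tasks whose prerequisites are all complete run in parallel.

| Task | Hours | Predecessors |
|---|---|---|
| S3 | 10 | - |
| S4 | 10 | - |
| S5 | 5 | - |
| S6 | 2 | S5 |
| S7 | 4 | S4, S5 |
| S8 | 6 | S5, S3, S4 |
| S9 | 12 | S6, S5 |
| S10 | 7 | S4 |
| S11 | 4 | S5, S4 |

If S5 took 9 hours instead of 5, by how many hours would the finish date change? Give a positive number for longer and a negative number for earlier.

Critical path before the change: S5→S6→S9 = 5+2+12 = 19 giving 19 hours.
S5 is on the critical path; changing it to 9 makes that path 23 hours.
The critical path is still S5→S6→S9; finish is now 23 hours.
Change in finish: 23 − 19 = +4 hours.

4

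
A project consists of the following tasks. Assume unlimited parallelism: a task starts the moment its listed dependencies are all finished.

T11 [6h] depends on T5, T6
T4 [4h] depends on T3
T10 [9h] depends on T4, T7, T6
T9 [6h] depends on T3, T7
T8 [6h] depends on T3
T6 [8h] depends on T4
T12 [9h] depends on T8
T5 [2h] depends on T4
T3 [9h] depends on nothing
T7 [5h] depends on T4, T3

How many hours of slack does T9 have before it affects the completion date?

T3→T4→T6→T10 = 9+4+8+9 = 30 sets the makespan at 30 hours.
Longest path through T9: 24 hours (earliest finish 24, latest finish 30).
So T9 can slip 30 − 24 = 6 hours.

6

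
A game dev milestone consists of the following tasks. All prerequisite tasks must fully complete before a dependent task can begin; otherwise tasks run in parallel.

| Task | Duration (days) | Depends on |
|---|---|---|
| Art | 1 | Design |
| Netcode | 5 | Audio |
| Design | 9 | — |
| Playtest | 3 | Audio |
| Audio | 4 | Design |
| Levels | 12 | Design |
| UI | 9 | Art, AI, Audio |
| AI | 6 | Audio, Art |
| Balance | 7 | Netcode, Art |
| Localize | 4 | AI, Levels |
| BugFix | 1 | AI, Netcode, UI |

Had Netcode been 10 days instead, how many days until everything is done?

30

The binding path is Design→Audio→AI→UI→BugFix = 9+4+6+9+1 = 29; finish at 29 days.
The longest path through Netcode is only 25 days, so Netcode has float 4.
New critical path: Design→Audio→Netcode→Balance = 9+4+10+7 = 30 ⇒ 30 days.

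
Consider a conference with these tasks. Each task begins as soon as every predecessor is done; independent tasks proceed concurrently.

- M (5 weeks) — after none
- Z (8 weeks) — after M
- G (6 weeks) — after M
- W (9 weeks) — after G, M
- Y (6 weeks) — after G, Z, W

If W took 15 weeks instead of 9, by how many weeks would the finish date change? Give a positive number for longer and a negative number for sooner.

As given, the longest chain is M→G→W→Y = 5+6+9+6 = 26, so the finish is 26 weeks.
W is on the critical path; changing it to 15 makes that path 32 weeks.
That remains the longest chain; total 32 weeks.
Change in finish: 32 − 26 = +6 weeks.

6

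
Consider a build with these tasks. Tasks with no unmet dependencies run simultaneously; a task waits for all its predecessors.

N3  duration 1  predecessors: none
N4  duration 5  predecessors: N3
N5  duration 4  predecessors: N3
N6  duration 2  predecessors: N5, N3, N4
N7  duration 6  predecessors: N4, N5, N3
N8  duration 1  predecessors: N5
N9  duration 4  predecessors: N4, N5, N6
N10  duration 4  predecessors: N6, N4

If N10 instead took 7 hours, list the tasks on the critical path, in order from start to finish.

N3, N4, N6, N10

Baseline: N3→N4→N6→N10 = 1+5+2+4 = 12 → 12 hours.
N10 is on the critical path; changing it to 7 makes that path 15 hours.
No other chain overtakes it, so the finish is 15 hours.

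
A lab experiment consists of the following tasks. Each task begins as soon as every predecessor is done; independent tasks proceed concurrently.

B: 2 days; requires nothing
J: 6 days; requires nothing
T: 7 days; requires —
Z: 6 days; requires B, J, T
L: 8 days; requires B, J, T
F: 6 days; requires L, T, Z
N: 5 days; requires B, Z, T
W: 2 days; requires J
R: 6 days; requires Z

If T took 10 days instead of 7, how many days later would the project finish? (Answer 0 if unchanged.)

The binding path is T→L→F = 7+8+6 = 21; finish at 21 days.
Since T is critical, the +3 change carries straight to that chain (now 24 days).
The critical path is still T→L→F; finish is now 24 days.
Change in finish: 24 − 21 = +3 days.

3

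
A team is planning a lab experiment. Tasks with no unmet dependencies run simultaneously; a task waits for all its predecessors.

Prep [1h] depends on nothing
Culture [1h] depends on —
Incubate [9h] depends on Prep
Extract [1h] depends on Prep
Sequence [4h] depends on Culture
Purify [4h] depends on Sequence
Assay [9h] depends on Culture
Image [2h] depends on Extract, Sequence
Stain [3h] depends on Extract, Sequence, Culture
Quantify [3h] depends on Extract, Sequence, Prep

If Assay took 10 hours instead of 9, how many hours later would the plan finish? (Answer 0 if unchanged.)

As given, the longest chain is Culture→Assay = 1+9 = 10, so the finish is 10 hours.
Assay lies on that path, so at 10 hours the path becomes 11 hours.
No other chain overtakes it, so the finish is 11 hours.
Change in finish: 11 − 10 = +1 hours.

1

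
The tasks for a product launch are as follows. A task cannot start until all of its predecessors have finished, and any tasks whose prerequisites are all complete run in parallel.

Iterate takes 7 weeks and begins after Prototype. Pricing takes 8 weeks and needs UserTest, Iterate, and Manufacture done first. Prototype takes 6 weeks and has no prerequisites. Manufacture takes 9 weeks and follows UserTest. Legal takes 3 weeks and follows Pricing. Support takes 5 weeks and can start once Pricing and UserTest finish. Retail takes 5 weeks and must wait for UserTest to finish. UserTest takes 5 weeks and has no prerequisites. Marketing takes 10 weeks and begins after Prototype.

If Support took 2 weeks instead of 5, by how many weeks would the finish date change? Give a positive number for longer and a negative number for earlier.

-2

As given, the longest chain is UserTest→Manufacture→Pricing→Support = 5+9+8+5 = 27, so the finish is 27 weeks.
Since Support is critical, the -3 change carries straight to that chain (now 24 weeks).
The binding chain switches to UserTest→Manufacture→Pricing→Legal = 5+9+8+3 = 25; finish 25 weeks.
Change in finish: 25 − 27 = -2 weeks.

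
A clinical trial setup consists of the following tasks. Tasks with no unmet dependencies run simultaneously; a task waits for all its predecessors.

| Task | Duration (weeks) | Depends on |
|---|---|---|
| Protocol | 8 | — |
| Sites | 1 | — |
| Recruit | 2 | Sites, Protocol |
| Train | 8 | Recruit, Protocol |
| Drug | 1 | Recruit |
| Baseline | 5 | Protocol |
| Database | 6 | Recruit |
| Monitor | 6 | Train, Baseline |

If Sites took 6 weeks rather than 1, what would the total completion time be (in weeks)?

24

As given, the longest chain is Protocol→Recruit→Train→Monitor = 8+2+8+6 = 24, so the finish is 24 weeks.
The longest path through Sites is only 17 weeks, so Sites has float 7.
No other chain overtakes it, so the finish is 24 weeks.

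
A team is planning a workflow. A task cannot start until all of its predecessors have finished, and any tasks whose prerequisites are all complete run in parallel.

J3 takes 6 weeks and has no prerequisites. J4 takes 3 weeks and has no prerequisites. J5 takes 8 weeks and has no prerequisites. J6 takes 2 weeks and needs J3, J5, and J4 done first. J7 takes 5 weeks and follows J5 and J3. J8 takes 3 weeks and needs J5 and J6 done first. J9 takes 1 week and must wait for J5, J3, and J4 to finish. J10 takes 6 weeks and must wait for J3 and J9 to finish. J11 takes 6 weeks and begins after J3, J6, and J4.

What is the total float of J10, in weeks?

1

J5→J6→J11 = 8+2+6 = 16 sets the makespan at 16 weeks.
The longest chain containing J10 totals 15 weeks.
Float = 16 − 15 = 1.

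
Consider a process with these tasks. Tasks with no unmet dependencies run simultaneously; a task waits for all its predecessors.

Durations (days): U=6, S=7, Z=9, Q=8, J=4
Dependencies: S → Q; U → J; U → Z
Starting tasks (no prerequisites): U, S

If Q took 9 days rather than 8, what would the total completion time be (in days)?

The binding path is S→Q = 7+8 = 15; finish at 15 days.
Q is on the critical path; changing it to 9 makes that path 16 days.
That remains the longest chain; total 16 days.

16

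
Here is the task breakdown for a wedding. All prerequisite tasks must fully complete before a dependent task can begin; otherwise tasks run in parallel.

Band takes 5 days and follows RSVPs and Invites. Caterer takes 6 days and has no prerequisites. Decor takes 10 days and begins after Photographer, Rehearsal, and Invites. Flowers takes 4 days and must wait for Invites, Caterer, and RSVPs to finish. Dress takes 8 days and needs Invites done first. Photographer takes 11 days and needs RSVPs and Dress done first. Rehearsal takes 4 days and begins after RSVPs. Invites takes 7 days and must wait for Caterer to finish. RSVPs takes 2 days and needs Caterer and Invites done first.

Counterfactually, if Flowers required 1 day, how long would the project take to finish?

42

Actual critical path: Caterer→Invites→Dress→Photographer→Decor = 6+7+8+11+10 = 42 ⇒ 42 days.
Flowers is off the critical path — its longest chain is 19 days, giving 23 of slack.
The critical path is still Caterer→Invites→Dress→Photographer→Decor; finish is now 42 days.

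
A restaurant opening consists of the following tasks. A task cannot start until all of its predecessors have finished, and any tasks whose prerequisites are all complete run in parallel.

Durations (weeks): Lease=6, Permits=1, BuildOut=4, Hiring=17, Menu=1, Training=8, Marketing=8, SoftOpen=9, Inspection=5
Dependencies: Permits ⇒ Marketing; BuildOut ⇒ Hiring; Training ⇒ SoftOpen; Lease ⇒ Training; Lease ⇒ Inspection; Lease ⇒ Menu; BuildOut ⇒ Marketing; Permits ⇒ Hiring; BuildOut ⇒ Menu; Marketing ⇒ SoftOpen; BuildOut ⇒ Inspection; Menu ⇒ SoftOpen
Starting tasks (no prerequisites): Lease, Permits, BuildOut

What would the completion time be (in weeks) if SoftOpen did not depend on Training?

With the dependency in place, Lease→Training→SoftOpen = 6+8+9 = 23 sets the finish at 23 weeks.
Without Training→SoftOpen, SoftOpen's earliest start moves from 14 to 12.
New critical path: BuildOut→Hiring = 4+17 = 21 ⇒ 21 weeks.

21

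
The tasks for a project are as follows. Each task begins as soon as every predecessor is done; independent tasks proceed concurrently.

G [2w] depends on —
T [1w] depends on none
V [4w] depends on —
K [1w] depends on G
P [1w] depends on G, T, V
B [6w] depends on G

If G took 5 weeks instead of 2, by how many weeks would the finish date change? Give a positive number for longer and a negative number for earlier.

3

Actual critical path: G→B = 2+6 = 8 ⇒ 8 weeks.
G lies on that path, so at 5 weeks the path becomes 11 weeks.
That remains the longest chain; total 11 weeks.
Change in finish: 11 − 8 = +3 weeks.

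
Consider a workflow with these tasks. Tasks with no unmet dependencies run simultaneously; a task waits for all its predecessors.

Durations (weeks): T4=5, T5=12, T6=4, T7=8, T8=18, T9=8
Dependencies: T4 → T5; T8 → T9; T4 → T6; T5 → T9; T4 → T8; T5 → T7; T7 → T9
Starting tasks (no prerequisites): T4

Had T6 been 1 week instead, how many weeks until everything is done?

The binding path is T4→T5→T7→T9 = 5+12+8+8 = 33; finish at 33 weeks.
T6 is off the critical path — its longest chain is 9 weeks, giving 24 of slack.
The critical path is still T4→T5→T7→T9; finish is now 33 weeks.

33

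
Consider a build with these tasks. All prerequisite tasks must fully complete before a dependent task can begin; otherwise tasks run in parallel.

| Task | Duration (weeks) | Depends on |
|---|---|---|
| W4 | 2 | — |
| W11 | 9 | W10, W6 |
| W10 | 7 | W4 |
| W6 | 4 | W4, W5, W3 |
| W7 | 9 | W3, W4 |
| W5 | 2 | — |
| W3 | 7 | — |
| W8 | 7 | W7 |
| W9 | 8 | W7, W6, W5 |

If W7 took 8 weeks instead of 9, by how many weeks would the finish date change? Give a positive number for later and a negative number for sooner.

Actual critical path: W3→W7→W9 = 7+9+8 = 24 ⇒ 24 weeks.
W7 lies on that path, so at 8 weeks the path becomes 23 weeks.
That remains the longest chain; total 23 weeks.
Change in finish: 23 − 24 = -1 weeks.

-1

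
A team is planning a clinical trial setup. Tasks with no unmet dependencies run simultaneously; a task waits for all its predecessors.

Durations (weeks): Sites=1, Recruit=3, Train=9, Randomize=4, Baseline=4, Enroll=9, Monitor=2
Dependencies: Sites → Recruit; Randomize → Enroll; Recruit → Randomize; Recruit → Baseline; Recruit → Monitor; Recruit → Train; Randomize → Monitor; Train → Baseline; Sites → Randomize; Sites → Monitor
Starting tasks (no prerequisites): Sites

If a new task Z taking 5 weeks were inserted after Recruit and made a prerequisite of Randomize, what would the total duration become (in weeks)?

22

Originally the clinical trial setup takes 17 weeks.
With Z inserted, Randomize now waits for max(Recruit, Sites, Z).
New critical path: Sites→Recruit→Z→Randomize→Enroll = 1+3+5+4+9 = 22 ⇒ 22 weeks.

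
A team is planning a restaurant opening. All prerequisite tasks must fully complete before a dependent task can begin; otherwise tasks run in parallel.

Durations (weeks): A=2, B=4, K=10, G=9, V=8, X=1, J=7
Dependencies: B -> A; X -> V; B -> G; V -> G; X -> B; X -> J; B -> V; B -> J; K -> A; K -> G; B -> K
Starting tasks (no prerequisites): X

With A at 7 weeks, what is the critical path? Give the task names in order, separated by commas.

As given, the longest chain is X→B→K→G = 1+4+10+9 = 24, so the finish is 24 weeks.
A has 7 weeks of float (longest path through it is 17).
The critical path is still X→B→K→G; finish is now 24 weeks.

X, B, K, G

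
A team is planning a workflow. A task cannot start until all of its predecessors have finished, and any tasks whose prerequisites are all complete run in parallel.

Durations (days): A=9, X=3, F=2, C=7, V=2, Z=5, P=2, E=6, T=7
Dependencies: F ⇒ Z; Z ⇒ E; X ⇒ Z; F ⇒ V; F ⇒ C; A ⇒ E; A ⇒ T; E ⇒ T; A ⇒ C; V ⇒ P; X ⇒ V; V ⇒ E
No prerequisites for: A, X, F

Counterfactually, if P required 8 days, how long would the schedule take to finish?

The binding path is A→E→T = 9+6+7 = 22; finish at 22 days.
P is off the critical path — its longest chain is 7 days, giving 15 of slack.
That remains the longest chain; total 22 days.

22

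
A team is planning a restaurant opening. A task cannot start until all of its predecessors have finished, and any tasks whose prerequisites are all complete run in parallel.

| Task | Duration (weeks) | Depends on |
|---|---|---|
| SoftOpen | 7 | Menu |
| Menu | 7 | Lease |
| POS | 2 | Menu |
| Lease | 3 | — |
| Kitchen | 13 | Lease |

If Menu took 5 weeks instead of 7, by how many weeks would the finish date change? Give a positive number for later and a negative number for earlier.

Baseline: Lease→Menu→SoftOpen = 3+7+7 = 17 → 17 weeks.
Since Menu is critical, the -2 change carries straight to that chain (now 15 weeks).
New critical path: Lease→Kitchen = 3+13 = 16 ⇒ 16 weeks.
Change in finish: 16 − 17 = -1 weeks.

-1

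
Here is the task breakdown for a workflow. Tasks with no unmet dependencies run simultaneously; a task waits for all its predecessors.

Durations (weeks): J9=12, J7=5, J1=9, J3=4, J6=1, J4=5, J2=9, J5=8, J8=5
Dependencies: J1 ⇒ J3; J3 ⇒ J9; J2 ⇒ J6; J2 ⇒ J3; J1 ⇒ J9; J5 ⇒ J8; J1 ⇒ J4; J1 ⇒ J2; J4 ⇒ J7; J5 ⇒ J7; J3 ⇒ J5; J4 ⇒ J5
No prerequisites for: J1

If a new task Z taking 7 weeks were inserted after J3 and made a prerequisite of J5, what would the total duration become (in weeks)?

42

Originally the schedule takes 35 weeks.
With Z inserted, J5 now waits for max(J4, J3, Z).
New critical path: J1→J2→J3→Z→J5→J7 = 9+9+4+7+8+5 = 42 ⇒ 42 weeks.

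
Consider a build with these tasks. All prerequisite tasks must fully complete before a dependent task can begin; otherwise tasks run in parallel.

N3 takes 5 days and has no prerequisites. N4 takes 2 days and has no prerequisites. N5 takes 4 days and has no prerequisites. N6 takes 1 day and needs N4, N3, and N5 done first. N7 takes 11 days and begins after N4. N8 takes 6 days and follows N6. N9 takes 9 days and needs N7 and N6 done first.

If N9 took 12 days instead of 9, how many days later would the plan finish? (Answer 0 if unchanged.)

Actual critical path: N4→N7→N9 = 2+11+9 = 22 ⇒ 22 days.
N9 is on the critical path; changing it to 12 makes that path 25 days.
That remains the longest chain; total 25 days.
Change in finish: 25 − 22 = +3 days.

3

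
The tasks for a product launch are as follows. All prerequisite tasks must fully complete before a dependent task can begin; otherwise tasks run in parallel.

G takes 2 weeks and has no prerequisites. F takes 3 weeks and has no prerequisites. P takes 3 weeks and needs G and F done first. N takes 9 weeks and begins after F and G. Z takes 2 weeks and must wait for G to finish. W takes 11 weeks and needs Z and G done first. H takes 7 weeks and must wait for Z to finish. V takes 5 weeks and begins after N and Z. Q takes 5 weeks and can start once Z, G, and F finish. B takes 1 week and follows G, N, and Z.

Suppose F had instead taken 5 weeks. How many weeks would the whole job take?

19

Baseline: F→N→V = 3+9+5 = 17 → 17 weeks.
F lies on that path, so at 5 weeks the path becomes 19 weeks.
That remains the longest chain; total 19 weeks.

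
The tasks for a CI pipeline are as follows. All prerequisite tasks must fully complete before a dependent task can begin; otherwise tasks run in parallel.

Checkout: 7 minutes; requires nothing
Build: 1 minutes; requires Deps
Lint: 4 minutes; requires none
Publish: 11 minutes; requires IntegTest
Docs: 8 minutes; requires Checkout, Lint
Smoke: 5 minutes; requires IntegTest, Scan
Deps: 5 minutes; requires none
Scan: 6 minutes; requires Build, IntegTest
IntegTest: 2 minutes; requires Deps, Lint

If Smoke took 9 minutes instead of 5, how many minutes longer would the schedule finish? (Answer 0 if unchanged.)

Actual critical path: Deps→IntegTest→Scan→Smoke = 5+2+6+5 = 18 ⇒ 18 minutes.
Smoke lies on that path, so at 9 minutes the path becomes 22 minutes.
No other chain overtakes it, so the finish is 22 minutes.
Change in finish: 22 − 18 = +4 minutes.

4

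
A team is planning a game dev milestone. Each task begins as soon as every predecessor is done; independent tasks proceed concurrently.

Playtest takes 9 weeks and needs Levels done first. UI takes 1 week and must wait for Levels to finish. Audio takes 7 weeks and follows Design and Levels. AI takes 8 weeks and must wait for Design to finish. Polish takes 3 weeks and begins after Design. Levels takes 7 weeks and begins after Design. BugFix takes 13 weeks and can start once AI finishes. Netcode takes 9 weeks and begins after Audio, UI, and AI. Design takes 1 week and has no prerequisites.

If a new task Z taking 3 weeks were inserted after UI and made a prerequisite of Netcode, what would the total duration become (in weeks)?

Originally the plan takes 24 weeks.
With Z inserted, Netcode now waits for max(Audio, UI, AI, Z).
New critical path: Design→Levels→Audio→Netcode = 1+7+7+9 = 24 ⇒ 24 weeks.

24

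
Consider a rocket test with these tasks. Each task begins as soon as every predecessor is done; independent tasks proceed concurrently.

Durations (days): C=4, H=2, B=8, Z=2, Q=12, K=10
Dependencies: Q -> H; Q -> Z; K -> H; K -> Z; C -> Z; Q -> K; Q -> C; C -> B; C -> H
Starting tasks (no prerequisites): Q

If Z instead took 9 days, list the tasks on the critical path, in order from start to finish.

Critical path before the change: Q→K→Z = 12+10+2 = 24 giving 24 days.
Since Z is critical, the +7 change carries straight to that chain (now 31 days).
The critical path is still Q→K→Z; finish is now 31 days.

Q, K, Z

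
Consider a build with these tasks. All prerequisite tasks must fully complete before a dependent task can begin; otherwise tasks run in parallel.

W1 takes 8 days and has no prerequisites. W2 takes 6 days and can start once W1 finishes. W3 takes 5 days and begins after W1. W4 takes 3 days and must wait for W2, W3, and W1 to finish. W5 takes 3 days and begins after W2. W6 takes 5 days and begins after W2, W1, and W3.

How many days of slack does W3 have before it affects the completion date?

Critical path: W1→W2→W6 = 8+6+5 = 19, so the finish is 19 days.
W3 finishes as early as 13 and must finish by 14.
Slack of W3 = 9 − 8 = 1 day.

1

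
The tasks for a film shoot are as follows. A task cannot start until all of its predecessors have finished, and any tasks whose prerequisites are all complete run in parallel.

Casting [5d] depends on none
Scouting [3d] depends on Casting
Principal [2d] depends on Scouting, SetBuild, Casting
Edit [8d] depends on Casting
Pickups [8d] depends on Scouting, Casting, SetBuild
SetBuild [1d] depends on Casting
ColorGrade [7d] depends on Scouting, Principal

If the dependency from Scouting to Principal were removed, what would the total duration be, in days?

16

With the dependency in place, Casting→Scouting→Principal→ColorGrade = 5+3+2+7 = 17 sets the finish at 17 days.
Without Scouting→Principal, Principal's earliest start moves from 8 to 6.
After: Casting→Scouting→Pickups = 5+3+8 = 16 → 16 days.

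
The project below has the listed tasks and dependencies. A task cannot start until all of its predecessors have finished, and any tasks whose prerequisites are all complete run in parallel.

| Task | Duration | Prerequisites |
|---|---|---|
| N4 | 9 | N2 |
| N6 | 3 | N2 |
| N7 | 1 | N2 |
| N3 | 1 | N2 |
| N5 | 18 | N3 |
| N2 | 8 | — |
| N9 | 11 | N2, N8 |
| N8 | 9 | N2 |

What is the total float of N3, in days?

1

Critical path: N2→N8→N9 = 8+9+11 = 28, so the finish is 28 days.
N3 finishes as early as 9 and must finish by 10.
So N3 can slip 10 − 9 = 1 day.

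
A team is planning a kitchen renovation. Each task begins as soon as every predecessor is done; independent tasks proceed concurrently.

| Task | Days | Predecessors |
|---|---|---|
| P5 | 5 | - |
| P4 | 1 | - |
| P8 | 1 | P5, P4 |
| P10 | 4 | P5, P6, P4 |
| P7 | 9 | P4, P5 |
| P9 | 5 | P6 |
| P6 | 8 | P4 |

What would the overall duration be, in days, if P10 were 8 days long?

17

Actual critical path: P4→P6→P9 = 1+8+5 = 14 ⇒ 14 days.
The longest path through P10 is only 13 days, so P10 has float 1.
New critical path: P4→P6→P10 = 1+8+8 = 17 ⇒ 17 days.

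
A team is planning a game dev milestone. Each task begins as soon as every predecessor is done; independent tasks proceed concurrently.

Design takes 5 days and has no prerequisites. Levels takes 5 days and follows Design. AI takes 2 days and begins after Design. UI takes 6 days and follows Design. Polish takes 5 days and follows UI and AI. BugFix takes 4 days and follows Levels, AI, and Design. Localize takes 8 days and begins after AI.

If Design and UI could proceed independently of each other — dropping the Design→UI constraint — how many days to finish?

15

With the dependency in place, Design→UI→Polish = 5+6+5 = 16 sets the finish at 16 days.
Without Design→UI, UI's earliest start moves from 5 to 0.
After: Design→AI→Localize = 5+2+8 = 15 → 15 days.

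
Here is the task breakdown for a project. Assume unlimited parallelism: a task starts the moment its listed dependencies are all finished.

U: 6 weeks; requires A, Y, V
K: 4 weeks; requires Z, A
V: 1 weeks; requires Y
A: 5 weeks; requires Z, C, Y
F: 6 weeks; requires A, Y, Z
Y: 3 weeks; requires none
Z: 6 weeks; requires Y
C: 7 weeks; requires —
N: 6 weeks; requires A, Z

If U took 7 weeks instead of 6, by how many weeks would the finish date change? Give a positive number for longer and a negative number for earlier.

Baseline: Y→Z→A→U = 3+6+5+6 = 20 → 20 weeks.
Since U is critical, the +1 change carries straight to that chain (now 21 weeks).
The critical path is still Y→Z→A→U; finish is now 21 weeks.
Change in finish: 21 − 20 = +1 weeks.

1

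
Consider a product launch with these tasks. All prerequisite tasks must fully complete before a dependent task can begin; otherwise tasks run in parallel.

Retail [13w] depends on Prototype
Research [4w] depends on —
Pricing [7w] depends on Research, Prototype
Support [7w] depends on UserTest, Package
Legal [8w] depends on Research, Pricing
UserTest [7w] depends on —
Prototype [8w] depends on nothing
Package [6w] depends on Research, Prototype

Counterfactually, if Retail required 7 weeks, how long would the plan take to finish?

23

Baseline: Prototype→Pricing→Legal = 8+7+8 = 23 → 23 weeks.
The longest path through Retail is only 21 weeks, so Retail has float 2.
No other chain overtakes it, so the finish is 23 weeks.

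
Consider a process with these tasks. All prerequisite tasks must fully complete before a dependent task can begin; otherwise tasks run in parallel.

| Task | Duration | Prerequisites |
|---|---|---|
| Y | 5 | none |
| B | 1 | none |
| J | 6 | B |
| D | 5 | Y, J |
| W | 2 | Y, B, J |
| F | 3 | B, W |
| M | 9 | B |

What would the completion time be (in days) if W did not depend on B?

12

Original critical path: B→J→D = 1+6+5 = 12 ⇒ 12 days.
Dropping B→W doesn't change W's earliest start (7); another predecessor still binds.
After: B→J→D = 1+6+5 = 12 → 12 days.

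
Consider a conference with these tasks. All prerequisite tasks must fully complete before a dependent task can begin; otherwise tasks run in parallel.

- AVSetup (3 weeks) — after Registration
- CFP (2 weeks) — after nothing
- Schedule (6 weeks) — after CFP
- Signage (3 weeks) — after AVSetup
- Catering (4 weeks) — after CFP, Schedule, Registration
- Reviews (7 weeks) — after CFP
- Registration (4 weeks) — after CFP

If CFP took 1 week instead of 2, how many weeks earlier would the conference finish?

Critical path before the change: CFP→Schedule→Catering = 2+6+4 = 12 giving 12 weeks.
CFP is on the critical path; changing it to 1 makes that path 11 weeks.
That remains the longest chain; total 11 weeks.
Change in finish: 11 − 12 = -1 weeks.

1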